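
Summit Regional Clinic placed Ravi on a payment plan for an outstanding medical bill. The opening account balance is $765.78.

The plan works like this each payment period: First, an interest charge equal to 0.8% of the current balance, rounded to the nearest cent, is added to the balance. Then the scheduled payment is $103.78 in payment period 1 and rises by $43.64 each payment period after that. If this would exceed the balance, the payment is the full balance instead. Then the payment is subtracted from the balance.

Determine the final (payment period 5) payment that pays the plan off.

$108.08

Payment period 1: $765.78 +$6.13 interest = $771.91; pay $103.78 → $668.13
Payment period 2: $668.13 +$5.35 interest = $673.48; pay $147.42 → $526.06
Payment period 3: $526.06 +$4.21 interest = $530.27; pay $191.06 → $339.21
Payment period 4: $339.21 +$2.71 interest = $341.92; pay $234.70 → $107.22
Payment period 5: $107.22 +$0.86 interest = $108.08; pay $108.08 → $0.00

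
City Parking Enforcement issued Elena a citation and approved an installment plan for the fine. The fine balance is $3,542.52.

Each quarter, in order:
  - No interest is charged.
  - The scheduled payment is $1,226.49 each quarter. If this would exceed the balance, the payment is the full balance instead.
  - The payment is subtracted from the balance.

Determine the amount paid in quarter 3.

$1,089.54

Quarter 1: $3,542.52 − $1,226.49 → $2,316.03
Quarter 2: $2,316.03 − $1,226.49 → $1,089.54
Quarter 3: $1,089.54 − $1,089.54 → $0.00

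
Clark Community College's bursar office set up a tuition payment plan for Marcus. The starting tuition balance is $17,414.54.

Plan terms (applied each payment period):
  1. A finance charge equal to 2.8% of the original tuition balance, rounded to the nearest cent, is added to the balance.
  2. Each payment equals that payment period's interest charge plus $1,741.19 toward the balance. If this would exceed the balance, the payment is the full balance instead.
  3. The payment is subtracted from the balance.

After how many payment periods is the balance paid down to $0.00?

11

# | Opening | Interest | Payment | End bal
1 | $17,414.54 | $487.61 | $2,228.80 | $15,673.35
2 | $15,673.35 | $487.61 | $2,228.80 | $13,932.16
3 | $13,932.16 | $487.61 | $2,228.80 | $12,190.97
4 | $12,190.97 | $487.61 | $2,228.80 | $10,449.78
5 | $10,449.78 | $487.61 | $2,228.80 | $8,708.59
6 | $8,708.59 | $487.61 | $2,228.80 | $6,967.40
7 | $6,967.40 | $487.61 | $2,228.80 | $5,226.21
8 | $5,226.21 | $487.61 | $2,228.80 | $3,485.02
9 | $3,485.02 | $487.61 | $2,228.80 | $1,743.83
10 | $1,743.83 | $487.61 | $2,228.80 | $2.64
11 | $2.64 | $487.61 | $490.25 | $0.00
Balance reaches $0.00 in payment period 11.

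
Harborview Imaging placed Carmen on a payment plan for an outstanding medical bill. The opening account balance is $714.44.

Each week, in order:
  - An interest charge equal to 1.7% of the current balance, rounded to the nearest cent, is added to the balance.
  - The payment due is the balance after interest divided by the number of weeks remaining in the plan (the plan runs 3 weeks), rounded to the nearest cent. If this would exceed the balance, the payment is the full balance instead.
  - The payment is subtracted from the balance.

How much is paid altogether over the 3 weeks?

Week 1: opening $714.44; interest $12.15 → $726.59; payment $242.20; balance $484.39
Week 2: opening $484.39; interest $8.23 → $492.62; payment $246.31; balance $246.31
Week 3: opening $246.31; interest $4.19 → $250.50; payment $250.50; balance $0.00
Total paid: $739.01

$739.01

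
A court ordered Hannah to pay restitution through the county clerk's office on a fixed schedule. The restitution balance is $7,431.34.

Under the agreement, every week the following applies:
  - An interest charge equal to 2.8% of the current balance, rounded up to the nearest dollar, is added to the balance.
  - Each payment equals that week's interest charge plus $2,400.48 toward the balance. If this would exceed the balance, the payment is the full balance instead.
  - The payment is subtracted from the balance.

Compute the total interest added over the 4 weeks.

$431.00

Week 1: opening $7,431.34; interest $209.00 → $7,640.34; payment $2,609.48; balance $5,030.86
Week 2: opening $5,030.86; interest $141.00 → $5,171.86; payment $2,541.48; balance $2,630.38
Week 3: opening $2,630.38; interest $74.00 → $2,704.38; payment $2,474.48; balance $229.90
Week 4: opening $229.90; interest $7.00 → $236.90; payment $236.90; balance $0.00
Total interest: $209.00 + $141.00 + $74.00 + $7.00 = $431.00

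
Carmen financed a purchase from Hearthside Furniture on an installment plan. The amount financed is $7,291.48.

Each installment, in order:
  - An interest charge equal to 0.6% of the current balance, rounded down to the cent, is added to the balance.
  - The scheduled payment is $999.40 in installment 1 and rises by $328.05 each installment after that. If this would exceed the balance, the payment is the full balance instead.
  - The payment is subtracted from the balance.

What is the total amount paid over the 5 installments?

$7,432.76

Installment 1: $7,291.48 +$43.74 interest = $7,335.22; pay $999.40 → $6,335.82
Installment 2: $6,335.82 +$38.01 interest = $6,373.83; pay $1,327.45 → $5,046.38
Installment 3: $5,046.38 +$30.27 interest = $5,076.65; pay $1,655.50 → $3,421.15
Installment 4: $3,421.15 +$20.52 interest = $3,441.67; pay $1,983.55 → $1,458.12
Installment 5: $1,458.12 +$8.74 interest = $1,466.86; pay $1,466.86 → $0.00
Total paid: $7,432.76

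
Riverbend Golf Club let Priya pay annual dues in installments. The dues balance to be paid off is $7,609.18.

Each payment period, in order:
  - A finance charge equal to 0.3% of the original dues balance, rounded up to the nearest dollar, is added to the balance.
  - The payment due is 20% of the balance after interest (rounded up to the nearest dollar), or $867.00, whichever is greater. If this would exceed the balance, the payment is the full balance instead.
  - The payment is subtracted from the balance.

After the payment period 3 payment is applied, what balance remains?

Payment period 1: $7,609.18 +$23.00 interest = $7,632.18; pay $1,527.00 → $6,105.18
Payment period 2: $6,105.18 +$23.00 interest = $6,128.18; pay $1,226.00 → $4,902.18
Payment period 3: $4,902.18 +$23.00 interest = $4,925.18; pay $986.00 → $3,939.18

$3,939.18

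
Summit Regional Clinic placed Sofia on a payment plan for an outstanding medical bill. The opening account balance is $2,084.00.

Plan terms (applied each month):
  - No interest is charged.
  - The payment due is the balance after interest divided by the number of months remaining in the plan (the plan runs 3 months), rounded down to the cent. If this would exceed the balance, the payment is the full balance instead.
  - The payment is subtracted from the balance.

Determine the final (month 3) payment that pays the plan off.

$694.67

# | Opening | Payment | End bal
1 | $2,084.00 | $694.66 | $1,389.34
2 | $1,389.34 | $694.67 | $694.67
3 | $694.67 | $694.67 | $0.00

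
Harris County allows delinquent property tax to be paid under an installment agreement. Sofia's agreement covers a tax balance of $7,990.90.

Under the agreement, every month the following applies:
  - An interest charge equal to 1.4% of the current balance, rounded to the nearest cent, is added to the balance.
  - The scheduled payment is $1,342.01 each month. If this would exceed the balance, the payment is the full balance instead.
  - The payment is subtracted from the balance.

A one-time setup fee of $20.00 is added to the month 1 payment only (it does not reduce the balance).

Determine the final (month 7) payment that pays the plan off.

$351.73

Month 1: $7,990.90 +$111.87 interest = $8,102.77; pay $1,342.01 (+ $20.00 fee) → $6,760.76
Month 2: $6,760.76 +$94.65 interest = $6,855.41; pay $1,342.01 → $5,513.40
Month 3: $5,513.40 +$77.19 interest = $5,590.59; pay $1,342.01 → $4,248.58
Month 4: $4,248.58 +$59.48 interest = $4,308.06; pay $1,342.01 → $2,966.05
Month 5: $2,966.05 +$41.52 interest = $3,007.57; pay $1,342.01 → $1,665.56
Month 6: $1,665.56 +$23.32 interest = $1,688.88; pay $1,342.01 → $346.87
Month 7: $346.87 +$4.86 interest = $351.73; pay $351.73 → $0.00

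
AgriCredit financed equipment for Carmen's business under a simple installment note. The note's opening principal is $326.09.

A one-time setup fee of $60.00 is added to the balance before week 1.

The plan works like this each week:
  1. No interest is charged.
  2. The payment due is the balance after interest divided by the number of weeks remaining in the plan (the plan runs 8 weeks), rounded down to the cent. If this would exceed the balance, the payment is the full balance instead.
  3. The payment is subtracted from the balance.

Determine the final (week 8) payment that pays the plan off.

Week 1: opening $386.09; payment $48.26; balance $337.83
Week 2: opening $337.83; payment $48.26; balance $289.57
Week 3: opening $289.57; payment $48.26; balance $241.31
Week 4: opening $241.31; payment $48.26; balance $193.05
Week 5: opening $193.05; payment $48.26; balance $144.79
Week 6: opening $144.79; payment $48.26; balance $96.53
Week 7: opening $96.53; payment $48.26; balance $48.27
Week 8: opening $48.27; payment $48.27; balance $0.00

$48.27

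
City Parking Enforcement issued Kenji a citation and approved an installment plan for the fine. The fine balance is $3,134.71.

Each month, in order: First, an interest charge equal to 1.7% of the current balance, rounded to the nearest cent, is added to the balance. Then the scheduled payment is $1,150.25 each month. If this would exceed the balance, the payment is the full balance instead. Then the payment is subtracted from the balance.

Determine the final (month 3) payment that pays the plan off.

Month 1: opening $3,134.71; interest $53.29 → $3,188.00; payment $1,150.25; balance $2,037.75
Month 2: opening $2,037.75; interest $34.64 → $2,072.39; payment $1,150.25; balance $922.14
Month 3: opening $922.14; interest $15.68 → $937.82; payment $937.82; balance $0.00

$937.82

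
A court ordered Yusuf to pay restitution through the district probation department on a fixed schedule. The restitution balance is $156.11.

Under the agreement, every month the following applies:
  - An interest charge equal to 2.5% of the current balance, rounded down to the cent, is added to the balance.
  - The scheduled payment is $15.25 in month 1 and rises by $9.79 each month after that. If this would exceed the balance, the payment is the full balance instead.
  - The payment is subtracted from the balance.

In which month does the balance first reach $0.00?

5

Month 1: opening $156.11; interest $3.90 → $160.01; payment $15.25; balance $144.76
Month 2: opening $144.76; interest $3.61 → $148.37; payment $25.04; balance $123.33
Month 3: opening $123.33; interest $3.08 → $126.41; payment $34.83; balance $91.58
Month 4: opening $91.58; interest $2.28 → $93.86; payment $44.62; balance $49.24
Month 5: opening $49.24; interest $1.23 → $50.47; payment $50.47; balance $0.00
Balance reaches $0.00 in month 5.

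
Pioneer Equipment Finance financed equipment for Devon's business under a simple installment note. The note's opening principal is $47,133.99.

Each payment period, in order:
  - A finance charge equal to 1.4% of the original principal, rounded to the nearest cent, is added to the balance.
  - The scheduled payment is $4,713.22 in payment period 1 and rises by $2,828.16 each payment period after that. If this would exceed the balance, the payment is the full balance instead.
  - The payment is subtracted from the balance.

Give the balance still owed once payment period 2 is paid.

Payment period 1: $47,133.99 +$659.88 interest = $47,793.87; pay $4,713.22 → $43,080.65
Payment period 2: $43,080.65 +$659.88 interest = $43,740.53; pay $7,541.38 → $36,199.15

$36,199.15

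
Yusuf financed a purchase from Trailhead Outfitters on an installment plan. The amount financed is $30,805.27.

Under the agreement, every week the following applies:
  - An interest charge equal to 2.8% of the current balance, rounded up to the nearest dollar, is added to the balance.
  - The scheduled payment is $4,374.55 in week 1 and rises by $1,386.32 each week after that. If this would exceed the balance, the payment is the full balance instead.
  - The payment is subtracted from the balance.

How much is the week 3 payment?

# | Opening | Interest | Payment | End bal
1 | $30,805.27 | $863.00 | $4,374.55 | $27,293.72
2 | $27,293.72 | $765.00 | $5,760.87 | $22,297.85
3 | $22,297.85 | $625.00 | $7,147.19 | $15,775.66

$7,147.19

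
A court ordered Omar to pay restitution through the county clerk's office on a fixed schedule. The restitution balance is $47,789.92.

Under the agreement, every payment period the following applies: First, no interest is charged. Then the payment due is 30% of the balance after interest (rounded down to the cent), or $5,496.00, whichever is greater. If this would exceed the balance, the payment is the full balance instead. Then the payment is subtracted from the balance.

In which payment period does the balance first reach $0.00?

6

Payment period 1: opening $47,789.92; payment $14,336.97; balance $33,452.95
Payment period 2: opening $33,452.95; payment $10,035.88; balance $23,417.07
Payment period 3: opening $23,417.07; payment $7,025.12; balance $16,391.95
Payment period 4: opening $16,391.95; payment $5,496.00; balance $10,895.95
Payment period 5: opening $10,895.95; payment $5,496.00; balance $5,399.95
Payment period 6: opening $5,399.95; payment $5,399.95; balance $0.00
Balance reaches $0.00 in payment period 6.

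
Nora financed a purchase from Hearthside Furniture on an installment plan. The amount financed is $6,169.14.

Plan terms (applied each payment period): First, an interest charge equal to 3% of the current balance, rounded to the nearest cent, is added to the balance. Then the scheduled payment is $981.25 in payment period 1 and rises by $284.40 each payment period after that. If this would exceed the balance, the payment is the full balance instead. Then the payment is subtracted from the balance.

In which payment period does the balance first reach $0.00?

5

Payment period 1: opening $6,169.14; interest $185.07 → $6,354.21; payment $981.25; balance $5,372.96
Payment period 2: opening $5,372.96; interest $161.19 → $5,534.15; payment $1,265.65; balance $4,268.50
Payment period 3: opening $4,268.50; interest $128.06 → $4,396.56; payment $1,550.05; balance $2,846.51
Payment period 4: opening $2,846.51; interest $85.40 → $2,931.91; payment $1,834.45; balance $1,097.46
Payment period 5: opening $1,097.46; interest $32.92 → $1,130.38; payment $1,130.38; balance $0.00
Balance reaches $0.00 in payment period 5.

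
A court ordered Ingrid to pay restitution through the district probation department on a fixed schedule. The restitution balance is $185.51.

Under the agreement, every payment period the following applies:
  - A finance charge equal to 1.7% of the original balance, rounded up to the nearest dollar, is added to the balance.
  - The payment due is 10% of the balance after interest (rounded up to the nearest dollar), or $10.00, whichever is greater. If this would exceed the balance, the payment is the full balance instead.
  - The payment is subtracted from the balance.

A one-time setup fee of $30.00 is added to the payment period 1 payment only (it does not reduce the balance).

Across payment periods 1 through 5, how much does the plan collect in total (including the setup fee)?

Payment period 1: opening $185.51; interest $4.00 → $189.51; payment $19.00 (+ $30.00 fee); balance $170.51
Payment period 2: opening $170.51; interest $4.00 → $174.51; payment $18.00; balance $156.51
Payment period 3: opening $156.51; interest $4.00 → $160.51; payment $17.00; balance $143.51
Payment period 4: opening $143.51; interest $4.00 → $147.51; payment $15.00; balance $132.51
Payment period 5: opening $132.51; interest $4.00 → $136.51; payment $14.00; balance $122.51
Total paid: $113.00

$113.00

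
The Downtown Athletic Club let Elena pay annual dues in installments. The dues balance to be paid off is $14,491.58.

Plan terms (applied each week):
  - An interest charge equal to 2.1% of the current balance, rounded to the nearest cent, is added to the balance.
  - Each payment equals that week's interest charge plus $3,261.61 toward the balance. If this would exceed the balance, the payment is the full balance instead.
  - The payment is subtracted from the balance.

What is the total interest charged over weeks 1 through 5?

Week 1: opening $14,491.58; interest $304.32 → $14,795.90; payment $3,565.93; balance $11,229.97
Week 2: opening $11,229.97; interest $235.83 → $11,465.80; payment $3,497.44; balance $7,968.36
Week 3: opening $7,968.36; interest $167.34 → $8,135.70; payment $3,428.95; balance $4,706.75
Week 4: opening $4,706.75; interest $98.84 → $4,805.59; payment $3,360.45; balance $1,445.14
Week 5: opening $1,445.14; interest $30.35 → $1,475.49; payment $1,475.49; balance $0.00
Total interest: $304.32 + $235.83 + $167.34 + $98.84 + $30.35 = $836.68

$836.68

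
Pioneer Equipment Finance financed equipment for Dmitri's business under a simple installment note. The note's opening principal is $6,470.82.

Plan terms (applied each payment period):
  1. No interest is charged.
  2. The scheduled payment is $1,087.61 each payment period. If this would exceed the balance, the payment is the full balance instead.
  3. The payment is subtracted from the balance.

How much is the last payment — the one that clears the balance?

$1,032.77

Payment period 1: opening $6,470.82; payment $1,087.61; balance $5,383.21
Payment period 2: opening $5,383.21; payment $1,087.61; balance $4,295.60
Payment period 3: opening $4,295.60; payment $1,087.61; balance $3,207.99
Payment period 4: opening $3,207.99; payment $1,087.61; balance $2,120.38
Payment period 5: opening $2,120.38; payment $1,087.61; balance $1,032.77
Payment period 6: opening $1,032.77; payment $1,032.77; balance $0.00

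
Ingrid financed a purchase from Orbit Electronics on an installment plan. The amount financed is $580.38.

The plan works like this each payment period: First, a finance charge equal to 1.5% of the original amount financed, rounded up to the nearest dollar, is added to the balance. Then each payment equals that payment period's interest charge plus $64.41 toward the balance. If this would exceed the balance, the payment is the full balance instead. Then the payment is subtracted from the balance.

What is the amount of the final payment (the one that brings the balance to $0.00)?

Payment period 1: $580.38 +$9.00 interest = $589.38; pay $73.41 → $515.97
Payment period 2: $515.97 +$9.00 interest = $524.97; pay $73.41 → $451.56
Payment period 3: $451.56 +$9.00 interest = $460.56; pay $73.41 → $387.15
Payment period 4: $387.15 +$9.00 interest = $396.15; pay $73.41 → $322.74
Payment period 5: $322.74 +$9.00 interest = $331.74; pay $73.41 → $258.33
Payment period 6: $258.33 +$9.00 interest = $267.33; pay $73.41 → $193.92
Payment period 7: $193.92 +$9.00 interest = $202.92; pay $73.41 → $129.51
Payment period 8: $129.51 +$9.00 interest = $138.51; pay $73.41 → $65.10
Payment period 9: $65.10 +$9.00 interest = $74.10; pay $73.41 → $0.69
Payment period 10: $0.69 +$9.00 interest = $9.69; pay $9.69 → $0.00

$9.69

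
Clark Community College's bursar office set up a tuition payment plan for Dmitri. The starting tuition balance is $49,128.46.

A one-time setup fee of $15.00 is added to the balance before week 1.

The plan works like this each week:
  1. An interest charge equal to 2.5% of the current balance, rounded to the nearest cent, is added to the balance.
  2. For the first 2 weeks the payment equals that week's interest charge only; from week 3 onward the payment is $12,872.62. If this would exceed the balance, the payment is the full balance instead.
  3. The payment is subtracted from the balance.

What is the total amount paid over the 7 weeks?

# | Opening | Interest | Payment | End bal
1 | $49,143.46 | $1,228.59 | $1,228.59 | $49,143.46
2 | $49,143.46 | $1,228.59 | $1,228.59 | $49,143.46
3 | $49,143.46 | $1,228.59 | $12,872.62 | $37,499.43
4 | $37,499.43 | $937.49 | $12,872.62 | $25,564.30
5 | $25,564.30 | $639.11 | $12,872.62 | $13,330.79
6 | $13,330.79 | $333.27 | $12,872.62 | $791.44
7 | $791.44 | $19.79 | $811.23 | $0.00
Total paid: $54,758.89

$54,758.89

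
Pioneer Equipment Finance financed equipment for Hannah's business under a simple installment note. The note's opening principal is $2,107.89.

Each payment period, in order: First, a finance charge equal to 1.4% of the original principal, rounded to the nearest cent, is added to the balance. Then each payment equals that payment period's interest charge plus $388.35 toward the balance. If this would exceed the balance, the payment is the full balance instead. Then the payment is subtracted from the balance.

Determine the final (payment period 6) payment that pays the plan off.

# | Opening | Interest | Payment | End bal
1 | $2,107.89 | $29.51 | $417.86 | $1,719.54
2 | $1,719.54 | $29.51 | $417.86 | $1,331.19
3 | $1,331.19 | $29.51 | $417.86 | $942.84
4 | $942.84 | $29.51 | $417.86 | $554.49
5 | $554.49 | $29.51 | $417.86 | $166.14
6 | $166.14 | $29.51 | $195.65 | $0.00

$195.65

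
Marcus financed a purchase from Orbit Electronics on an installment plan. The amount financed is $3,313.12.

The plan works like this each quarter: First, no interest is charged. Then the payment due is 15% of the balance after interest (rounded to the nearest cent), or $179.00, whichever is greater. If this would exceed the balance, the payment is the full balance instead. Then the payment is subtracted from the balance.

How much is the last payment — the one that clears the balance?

$167.11

Quarter 1: $3,313.12 − $496.97 → $2,816.15
Quarter 2: $2,816.15 − $422.42 → $2,393.73
Quarter 3: $2,393.73 − $359.06 → $2,034.67
Quarter 4: $2,034.67 − $305.20 → $1,729.47
Quarter 5: $1,729.47 − $259.42 → $1,470.05
Quarter 6: $1,470.05 − $220.51 → $1,249.54
Quarter 7: $1,249.54 − $187.43 → $1,062.11
Quarter 8: $1,062.11 − $179.00 → $883.11
Quarter 9: $883.11 − $179.00 → $704.11
Quarter 10: $704.11 − $179.00 → $525.11
Quarter 11: $525.11 − $179.00 → $346.11
Quarter 12: $346.11 − $179.00 → $167.11
Quarter 13: $167.11 − $167.11 → $0.00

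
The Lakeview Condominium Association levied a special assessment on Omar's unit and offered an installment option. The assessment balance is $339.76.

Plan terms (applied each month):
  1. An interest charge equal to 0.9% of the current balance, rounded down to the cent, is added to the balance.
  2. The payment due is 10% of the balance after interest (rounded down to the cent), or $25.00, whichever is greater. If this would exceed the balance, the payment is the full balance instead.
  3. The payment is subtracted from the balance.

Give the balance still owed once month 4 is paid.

Month 1: opening $339.76; interest $3.05 → $342.81; payment $34.28; balance $308.53
Month 2: opening $308.53; interest $2.77 → $311.30; payment $31.13; balance $280.17
Month 3: opening $280.17; interest $2.52 → $282.69; payment $28.26; balance $254.43
Month 4: opening $254.43; interest $2.28 → $256.71; payment $25.67; balance $231.04

$231.04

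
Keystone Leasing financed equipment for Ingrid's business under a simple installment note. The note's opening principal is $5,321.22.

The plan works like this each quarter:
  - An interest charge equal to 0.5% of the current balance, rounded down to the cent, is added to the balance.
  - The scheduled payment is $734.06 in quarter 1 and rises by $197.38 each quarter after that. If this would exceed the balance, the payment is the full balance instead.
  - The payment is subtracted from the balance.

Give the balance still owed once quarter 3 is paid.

$2,595.08

# | Opening | Interest | Payment | End bal
1 | $5,321.22 | $26.60 | $734.06 | $4,613.76
2 | $4,613.76 | $23.06 | $931.44 | $3,705.38
3 | $3,705.38 | $18.52 | $1,128.82 | $2,595.08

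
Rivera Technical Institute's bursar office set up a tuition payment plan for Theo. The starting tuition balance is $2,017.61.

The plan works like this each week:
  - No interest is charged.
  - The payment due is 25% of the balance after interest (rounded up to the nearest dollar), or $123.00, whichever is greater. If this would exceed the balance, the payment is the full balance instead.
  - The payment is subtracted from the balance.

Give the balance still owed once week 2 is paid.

# | Opening | Payment | End bal
1 | $2,017.61 | $505.00 | $1,512.61
2 | $1,512.61 | $379.00 | $1,133.61

$1,133.61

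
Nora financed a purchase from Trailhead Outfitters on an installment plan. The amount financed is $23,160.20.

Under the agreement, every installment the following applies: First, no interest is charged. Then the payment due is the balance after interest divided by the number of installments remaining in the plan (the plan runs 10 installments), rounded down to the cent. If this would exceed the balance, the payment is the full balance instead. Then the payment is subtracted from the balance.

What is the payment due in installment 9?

$2,316.02

Installment 1: $23,160.20 − $2,316.02 → $20,844.18
Installment 2: $20,844.18 − $2,316.02 → $18,528.16
Installment 3: $18,528.16 − $2,316.02 → $16,212.14
Installment 4: $16,212.14 − $2,316.02 → $13,896.12
Installment 5: $13,896.12 − $2,316.02 → $11,580.10
Installment 6: $11,580.10 − $2,316.02 → $9,264.08
Installment 7: $9,264.08 − $2,316.02 → $6,948.06
Installment 8: $6,948.06 − $2,316.02 → $4,632.04
Installment 9: $4,632.04 − $2,316.02 → $2,316.02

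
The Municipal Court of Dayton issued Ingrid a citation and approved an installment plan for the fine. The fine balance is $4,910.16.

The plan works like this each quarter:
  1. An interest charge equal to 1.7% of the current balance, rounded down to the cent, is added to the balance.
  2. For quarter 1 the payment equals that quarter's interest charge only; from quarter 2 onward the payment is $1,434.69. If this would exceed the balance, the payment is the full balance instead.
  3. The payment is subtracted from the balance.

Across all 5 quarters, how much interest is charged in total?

Quarter 1: $4,910.16 +$83.47 interest = $4,993.63; pay $83.47 → $4,910.16
Quarter 2: $4,910.16 +$83.47 interest = $4,993.63; pay $1,434.69 → $3,558.94
Quarter 3: $3,558.94 +$60.50 interest = $3,619.44; pay $1,434.69 → $2,184.75
Quarter 4: $2,184.75 +$37.14 interest = $2,221.89; pay $1,434.69 → $787.20
Quarter 5: $787.20 +$13.38 interest = $800.58; pay $800.58 → $0.00
Total interest: $83.47 + $83.47 + $60.50 + $37.14 + $13.38 = $277.96

$277.96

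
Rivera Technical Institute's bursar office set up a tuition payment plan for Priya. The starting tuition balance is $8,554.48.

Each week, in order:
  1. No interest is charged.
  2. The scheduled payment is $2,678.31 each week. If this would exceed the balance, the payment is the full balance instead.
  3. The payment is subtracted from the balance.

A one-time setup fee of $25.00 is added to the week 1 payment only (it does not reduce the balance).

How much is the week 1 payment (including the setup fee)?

Week 1: opening $8,554.48; payment $2,678.31 (+ $25.00 fee); balance $5,876.17

$2,703.31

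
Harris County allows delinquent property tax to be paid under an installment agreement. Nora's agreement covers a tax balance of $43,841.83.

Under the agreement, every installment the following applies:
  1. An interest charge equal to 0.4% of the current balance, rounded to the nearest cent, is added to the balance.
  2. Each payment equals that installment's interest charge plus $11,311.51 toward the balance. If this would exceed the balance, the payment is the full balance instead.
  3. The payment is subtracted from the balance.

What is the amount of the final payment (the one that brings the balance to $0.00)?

$9,946.93

Installment 1: opening $43,841.83; interest $175.37 → $44,017.20; payment $11,486.88; balance $32,530.32
Installment 2: opening $32,530.32; interest $130.12 → $32,660.44; payment $11,441.63; balance $21,218.81
Installment 3: opening $21,218.81; interest $84.88 → $21,303.69; payment $11,396.39; balance $9,907.30
Installment 4: opening $9,907.30; interest $39.63 → $9,946.93; payment $9,946.93; balance $0.00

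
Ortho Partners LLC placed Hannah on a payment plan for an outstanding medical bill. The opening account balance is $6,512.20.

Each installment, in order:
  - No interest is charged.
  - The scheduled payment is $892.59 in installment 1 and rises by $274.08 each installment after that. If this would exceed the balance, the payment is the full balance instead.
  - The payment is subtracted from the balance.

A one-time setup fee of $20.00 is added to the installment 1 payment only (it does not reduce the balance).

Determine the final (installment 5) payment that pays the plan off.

$1,297.36

Installment 1: opening $6,512.20; payment $892.59 (+ $20.00 fee); balance $5,619.61
Installment 2: opening $5,619.61; payment $1,166.67; balance $4,452.94
Installment 3: opening $4,452.94; payment $1,440.75; balance $3,012.19
Installment 4: opening $3,012.19; payment $1,714.83; balance $1,297.36
Installment 5: opening $1,297.36; payment $1,297.36; balance $0.00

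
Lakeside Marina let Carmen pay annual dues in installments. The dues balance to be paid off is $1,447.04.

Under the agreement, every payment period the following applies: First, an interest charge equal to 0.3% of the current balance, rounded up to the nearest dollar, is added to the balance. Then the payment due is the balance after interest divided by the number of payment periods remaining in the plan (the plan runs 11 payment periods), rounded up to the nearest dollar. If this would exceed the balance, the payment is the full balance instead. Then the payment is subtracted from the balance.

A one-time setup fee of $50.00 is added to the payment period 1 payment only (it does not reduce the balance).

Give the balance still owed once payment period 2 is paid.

$1,190.04

Payment period 1: opening $1,447.04; interest $5.00 → $1,452.04; payment $133.00 (+ $50.00 fee); balance $1,319.04
Payment period 2: opening $1,319.04; interest $4.00 → $1,323.04; payment $133.00; balance $1,190.04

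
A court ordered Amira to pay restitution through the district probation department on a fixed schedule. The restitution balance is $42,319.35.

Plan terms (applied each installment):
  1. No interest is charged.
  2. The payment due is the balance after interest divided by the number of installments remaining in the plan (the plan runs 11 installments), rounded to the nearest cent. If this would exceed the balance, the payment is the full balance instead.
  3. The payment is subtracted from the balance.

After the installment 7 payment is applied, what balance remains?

# | Opening | Payment | End bal
1 | $42,319.35 | $3,847.21 | $38,472.14
2 | $38,472.14 | $3,847.21 | $34,624.93
3 | $34,624.93 | $3,847.21 | $30,777.72
4 | $30,777.72 | $3,847.22 | $26,930.50
5 | $26,930.50 | $3,847.21 | $23,083.29
6 | $23,083.29 | $3,847.22 | $19,236.07
7 | $19,236.07 | $3,847.21 | $15,388.86

$15,388.86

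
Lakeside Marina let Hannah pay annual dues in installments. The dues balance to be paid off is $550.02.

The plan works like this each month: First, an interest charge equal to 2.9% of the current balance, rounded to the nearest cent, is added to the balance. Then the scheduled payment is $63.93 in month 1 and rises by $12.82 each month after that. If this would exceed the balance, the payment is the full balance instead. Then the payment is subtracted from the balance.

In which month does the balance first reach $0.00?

Month 1: opening $550.02; interest $15.95 → $565.97; payment $63.93; balance $502.04
Month 2: opening $502.04; interest $14.56 → $516.60; payment $76.75; balance $439.85
Month 3: opening $439.85; interest $12.76 → $452.61; payment $89.57; balance $363.04
Month 4: opening $363.04; interest $10.53 → $373.57; payment $102.39; balance $271.18
Month 5: opening $271.18; interest $7.86 → $279.04; payment $115.21; balance $163.83
Month 6: opening $163.83; interest $4.75 → $168.58; payment $128.03; balance $40.55
Month 7: opening $40.55; interest $1.18 → $41.73; payment $41.73; balance $0.00
Balance reaches $0.00 in month 7.

7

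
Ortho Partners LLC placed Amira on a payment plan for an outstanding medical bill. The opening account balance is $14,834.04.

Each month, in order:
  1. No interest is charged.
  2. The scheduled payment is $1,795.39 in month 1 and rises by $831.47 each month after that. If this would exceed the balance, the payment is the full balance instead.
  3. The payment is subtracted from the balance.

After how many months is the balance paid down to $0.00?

5

Month 1: $14,834.04 − $1,795.39 → $13,038.65
Month 2: $13,038.65 − $2,626.86 → $10,411.79
Month 3: $10,411.79 − $3,458.33 → $6,953.46
Month 4: $6,953.46 − $4,289.80 → $2,663.66
Month 5: $2,663.66 − $2,663.66 → $0.00
Balance reaches $0.00 in month 5.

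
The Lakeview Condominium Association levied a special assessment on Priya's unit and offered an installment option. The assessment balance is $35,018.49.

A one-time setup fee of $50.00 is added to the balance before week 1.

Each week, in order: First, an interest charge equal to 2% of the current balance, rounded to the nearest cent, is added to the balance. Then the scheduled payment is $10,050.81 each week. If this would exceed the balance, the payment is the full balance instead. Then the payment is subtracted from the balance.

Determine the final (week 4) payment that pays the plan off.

$6,584.57

# | Opening | Interest | Payment | End bal
1 | $35,068.49 | $701.37 | $10,050.81 | $25,719.05
2 | $25,719.05 | $514.38 | $10,050.81 | $16,182.62
3 | $16,182.62 | $323.65 | $10,050.81 | $6,455.46
4 | $6,455.46 | $129.11 | $6,584.57 | $0.00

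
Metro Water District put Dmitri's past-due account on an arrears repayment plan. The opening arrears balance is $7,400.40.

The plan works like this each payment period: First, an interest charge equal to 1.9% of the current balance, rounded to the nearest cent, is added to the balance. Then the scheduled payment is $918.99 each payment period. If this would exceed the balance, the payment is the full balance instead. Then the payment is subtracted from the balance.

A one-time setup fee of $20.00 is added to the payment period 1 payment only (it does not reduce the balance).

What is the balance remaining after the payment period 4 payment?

# | Opening | Interest | Payment | Fee | End bal
1 | $7,400.40 | $140.61 | $918.99 | $20.00 | $6,622.02
2 | $6,622.02 | $125.82 | $918.99 | — | $5,828.85
3 | $5,828.85 | $110.75 | $918.99 | — | $5,020.61
4 | $5,020.61 | $95.39 | $918.99 | — | $4,197.01

$4,197.01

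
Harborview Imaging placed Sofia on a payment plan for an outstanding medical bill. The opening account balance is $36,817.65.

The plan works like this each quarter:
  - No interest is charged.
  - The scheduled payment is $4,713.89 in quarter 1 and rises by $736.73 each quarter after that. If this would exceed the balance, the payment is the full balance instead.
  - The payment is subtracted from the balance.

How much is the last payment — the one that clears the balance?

$5,880.90

# | Opening | Payment | End bal
1 | $36,817.65 | $4,713.89 | $32,103.76
2 | $32,103.76 | $5,450.62 | $26,653.14
3 | $26,653.14 | $6,187.35 | $20,465.79
4 | $20,465.79 | $6,924.08 | $13,541.71
5 | $13,541.71 | $7,660.81 | $5,880.90
6 | $5,880.90 | $5,880.90 | $0.00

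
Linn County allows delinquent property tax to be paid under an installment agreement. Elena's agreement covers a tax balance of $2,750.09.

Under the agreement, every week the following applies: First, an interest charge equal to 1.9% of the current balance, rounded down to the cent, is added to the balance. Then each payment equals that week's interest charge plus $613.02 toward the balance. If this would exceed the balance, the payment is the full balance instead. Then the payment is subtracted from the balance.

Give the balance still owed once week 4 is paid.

# | Opening | Interest | Payment | End bal
1 | $2,750.09 | $52.25 | $665.27 | $2,137.07
2 | $2,137.07 | $40.60 | $653.62 | $1,524.05
3 | $1,524.05 | $28.95 | $641.97 | $911.03
4 | $911.03 | $17.30 | $630.32 | $298.01

$298.01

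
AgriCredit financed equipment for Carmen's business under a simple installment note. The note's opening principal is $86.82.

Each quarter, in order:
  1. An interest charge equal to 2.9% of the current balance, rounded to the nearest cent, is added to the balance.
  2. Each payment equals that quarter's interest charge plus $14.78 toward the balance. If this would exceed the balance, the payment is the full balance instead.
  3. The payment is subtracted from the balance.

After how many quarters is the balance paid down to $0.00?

Quarter 1: opening $86.82; interest $2.52 → $89.34; payment $17.30; balance $72.04
Quarter 2: opening $72.04; interest $2.09 → $74.13; payment $16.87; balance $57.26
Quarter 3: opening $57.26; interest $1.66 → $58.92; payment $16.44; balance $42.48
Quarter 4: opening $42.48; interest $1.23 → $43.71; payment $16.01; balance $27.70
Quarter 5: opening $27.70; interest $0.80 → $28.50; payment $15.58; balance $12.92
Quarter 6: opening $12.92; interest $0.37 → $13.29; payment $13.29; balance $0.00
Balance reaches $0.00 in quarter 6.

6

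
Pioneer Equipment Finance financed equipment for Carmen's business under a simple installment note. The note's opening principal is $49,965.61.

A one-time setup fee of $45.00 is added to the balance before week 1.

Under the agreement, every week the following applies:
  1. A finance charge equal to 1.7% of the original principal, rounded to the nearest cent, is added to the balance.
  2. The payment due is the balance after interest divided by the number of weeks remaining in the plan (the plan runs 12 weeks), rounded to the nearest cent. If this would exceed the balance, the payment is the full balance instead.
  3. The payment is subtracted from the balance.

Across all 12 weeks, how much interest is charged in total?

$10,193.04

Week 1: opening $50,010.61; interest $849.42 → $50,860.03; payment $4,238.34; balance $46,621.69
Week 2: opening $46,621.69; interest $849.42 → $47,471.11; payment $4,315.56; balance $43,155.55
Week 3: opening $43,155.55; interest $849.42 → $44,004.97; payment $4,400.50; balance $39,604.47
Week 4: opening $39,604.47; interest $849.42 → $40,453.89; payment $4,494.88; balance $35,959.01
Week 5: opening $35,959.01; interest $849.42 → $36,808.43; payment $4,601.05; balance $32,207.38
Week 6: opening $32,207.38; interest $849.42 → $33,056.80; payment $4,722.40; balance $28,334.40
Week 7: opening $28,334.40; interest $849.42 → $29,183.82; payment $4,863.97; balance $24,319.85
Week 8: opening $24,319.85; interest $849.42 → $25,169.27; payment $5,033.85; balance $20,135.42
Week 9: opening $20,135.42; interest $849.42 → $20,984.84; payment $5,246.21; balance $15,738.63
Week 10: opening $15,738.63; interest $849.42 → $16,588.05; payment $5,529.35; balance $11,058.70
Week 11: opening $11,058.70; interest $849.42 → $11,908.12; payment $5,954.06; balance $5,954.06
Week 12: opening $5,954.06; interest $849.42 → $6,803.48; payment $6,803.48; balance $0.00
Total interest: $849.42 + $849.42 + $849.42 + $849.42 + $849.42 + $849.42 + $849.42 + $849.42 + $849.42 + $849.42 + $849.42 + $849.42 = $10,193.04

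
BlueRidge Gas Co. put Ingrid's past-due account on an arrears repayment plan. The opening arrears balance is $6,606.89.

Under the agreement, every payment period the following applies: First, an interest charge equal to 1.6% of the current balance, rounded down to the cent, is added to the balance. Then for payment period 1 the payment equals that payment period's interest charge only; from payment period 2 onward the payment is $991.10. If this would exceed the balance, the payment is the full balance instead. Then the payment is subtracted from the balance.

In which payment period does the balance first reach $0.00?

9

Payment period 1: $6,606.89 +$105.71 interest = $6,712.60; pay $105.71 → $6,606.89
Payment period 2: $6,606.89 +$105.71 interest = $6,712.60; pay $991.10 → $5,721.50
Payment period 3: $5,721.50 +$91.54 interest = $5,813.04; pay $991.10 → $4,821.94
Payment period 4: $4,821.94 +$77.15 interest = $4,899.09; pay $991.10 → $3,907.99
Payment period 5: $3,907.99 +$62.52 interest = $3,970.51; pay $991.10 → $2,979.41
Payment period 6: $2,979.41 +$47.67 interest = $3,027.08; pay $991.10 → $2,035.98
Payment period 7: $2,035.98 +$32.57 interest = $2,068.55; pay $991.10 → $1,077.45
Payment period 8: $1,077.45 +$17.23 interest = $1,094.68; pay $991.10 → $103.58
Payment period 9: $103.58 +$1.65 interest = $105.23; pay $105.23 → $0.00
Balance reaches $0.00 in payment period 9.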